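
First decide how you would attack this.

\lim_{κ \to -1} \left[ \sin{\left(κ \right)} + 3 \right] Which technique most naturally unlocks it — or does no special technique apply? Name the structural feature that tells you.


Method: no special technique — the expression is continuous at the evaluation point — substitute directly; no indeterminate form appears.


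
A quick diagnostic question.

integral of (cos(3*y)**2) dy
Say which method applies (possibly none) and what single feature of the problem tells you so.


Best approach: a trigonometric identity — cos(3*y)**2 is an even power — the power-reduction identity rewrites it into first-degree cosines.


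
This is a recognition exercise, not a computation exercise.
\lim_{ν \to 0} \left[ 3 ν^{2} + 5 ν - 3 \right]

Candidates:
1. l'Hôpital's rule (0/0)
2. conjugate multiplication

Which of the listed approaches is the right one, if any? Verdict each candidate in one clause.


Method: no special technique — the expression is continuous at 0 — substitute and evaluate; no indeterminate form appears.
- l'Hôpital's rule (0/0): evaluation at the point is determinate, so the rule has nothing to repair.
- conjugate multiplication: no divergent radical difference is present for a conjugate pair to cancel.


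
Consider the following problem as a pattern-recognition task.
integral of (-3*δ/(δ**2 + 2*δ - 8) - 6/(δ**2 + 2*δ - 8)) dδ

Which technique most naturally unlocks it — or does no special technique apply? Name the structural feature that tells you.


Best approach: partial fractions — break δ**2 + 2*δ - 8 into its roots and the integral splits into logarithm-sized bites.


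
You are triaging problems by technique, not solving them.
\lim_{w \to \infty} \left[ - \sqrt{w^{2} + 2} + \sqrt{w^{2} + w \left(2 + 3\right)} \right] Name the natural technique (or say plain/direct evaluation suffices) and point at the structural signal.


Technique: conjugate multiplication — both pieces blow up but their difference is finite; the conjugate trick rationalizes \sqrt{w^{2} + w \left(2 + 3\right)} - \sqrt{w^{2} + 2}.


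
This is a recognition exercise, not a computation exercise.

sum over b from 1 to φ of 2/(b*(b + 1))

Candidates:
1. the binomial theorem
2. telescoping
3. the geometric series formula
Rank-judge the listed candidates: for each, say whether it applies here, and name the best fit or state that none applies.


Best approach: telescoping — after splitting 2/(b*(b + 1)) into partial fractions, the pieces are shifted copies of one function and cancel telescopically.
- the binomial theorem: there is no pair of bases whose matched powers would reassemble into a single binomial power.
- telescoping — applicable, and directly so.
- the geometric series formula: no single multiplier carries one term to the next throughout the sum.


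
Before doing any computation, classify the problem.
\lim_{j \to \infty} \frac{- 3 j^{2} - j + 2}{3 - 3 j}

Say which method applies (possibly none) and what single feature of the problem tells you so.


Method: dominant-term comparison — as j grows, only the highest-degree terms matter — compare leading terms and read the limit off. Differentiating the expression as a single quotient would eventually settle it as well; matching dominant growth settles it immediately.


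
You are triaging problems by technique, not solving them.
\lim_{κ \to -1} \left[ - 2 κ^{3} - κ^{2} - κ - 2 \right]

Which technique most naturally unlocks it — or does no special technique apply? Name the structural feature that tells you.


Diagnosis: no special technique — nothing blocks direct substitution at -1: plug in and finish.


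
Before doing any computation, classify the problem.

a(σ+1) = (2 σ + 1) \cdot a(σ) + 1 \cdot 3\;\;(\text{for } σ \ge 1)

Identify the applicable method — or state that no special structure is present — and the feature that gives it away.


Best approach: a summation factor — the coefficient 2 σ + 1 drifts with the index, so no fixed root exists; normalizing by the cumulative product telescopes it.


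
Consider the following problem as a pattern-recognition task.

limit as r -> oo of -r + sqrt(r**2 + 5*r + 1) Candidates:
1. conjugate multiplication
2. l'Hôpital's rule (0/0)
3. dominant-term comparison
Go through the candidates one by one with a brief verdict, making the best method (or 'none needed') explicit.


Method: conjugate multiplication — two divergent pieces with a minus sign between them and a radical in the mix: rationalize sqrt(r**2 + 5*r + 1) - r before any limit law applies.
- conjugate multiplication — applicable, and directly so.
- l'Hôpital's rule (0/0) — no quotient structure at all: the clash is ∞ minus ∞, which rationalizing converts into a tractable ratio.
- dominant-term comparison: no dominant power emerges to decide the limit by degree comparison.


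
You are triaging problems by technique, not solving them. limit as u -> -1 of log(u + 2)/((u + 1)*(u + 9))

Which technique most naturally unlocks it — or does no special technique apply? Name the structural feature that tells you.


Best approach: l'Hôpital's rule (0/0) — both numerator and denominator vanish at -1: the genuine 0/0 indeterminate that l'Hôpital exists for. Expanding numerator and denominator to first order gives the same value — the rule automates exactly that.


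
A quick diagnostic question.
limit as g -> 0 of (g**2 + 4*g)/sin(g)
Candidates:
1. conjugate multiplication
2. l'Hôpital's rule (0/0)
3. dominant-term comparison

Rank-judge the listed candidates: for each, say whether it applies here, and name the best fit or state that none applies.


Method: l'Hôpital's rule (0/0) — plug in 0: top and bottom both hit zero, so differentiate each and retry. A first-order expansion at the point is an equally standard path; the rule packages it.
- conjugate multiplication — no divergent radical difference is present for a conjugate pair to cancel.
- l'Hôpital's rule (0/0): applies; the problem has the shape this method handles.
- dominant-term comparison — this is not a rational comparison of growth rates at infinity.


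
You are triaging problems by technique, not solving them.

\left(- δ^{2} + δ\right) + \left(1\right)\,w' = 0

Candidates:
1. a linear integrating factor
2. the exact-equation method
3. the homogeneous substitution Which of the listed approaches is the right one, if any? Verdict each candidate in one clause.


Technique: no special technique — with w absent the equation is not coupled at all: direct integration in δ.
- a linear integrating factor: with the unknown absent the integrating factor is a formality; direct integration is the working structure.
- the exact-equation method: the unknown never enters the equation — exactness holds emptily, with nothing for the method to add.
- the homogeneous substitution: the slope is not a function of the ratio of the variables alone.


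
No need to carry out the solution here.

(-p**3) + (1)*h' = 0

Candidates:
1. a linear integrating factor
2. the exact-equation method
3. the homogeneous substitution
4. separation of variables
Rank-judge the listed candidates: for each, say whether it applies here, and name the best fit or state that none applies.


Best approach: no special technique — solved for the derivative, no h appears — this is antidifferentiation in p wearing ODE clothing.
- a linear integrating factor — the linear template holds only trivially here (the unknown is absent, so the coefficient is zero) — the method is not the natural label.
- the exact-equation method — with the unknown absent from both coefficients, the cross-partial test holds emptily — nothing for the exact method to work on.
- the homogeneous substitution: the slope is not a function of the ratio of the variables alone.
- separation of variables: separation is only trivially available — with the unknown absent from the slope this is a direct integration, not a separation problem.


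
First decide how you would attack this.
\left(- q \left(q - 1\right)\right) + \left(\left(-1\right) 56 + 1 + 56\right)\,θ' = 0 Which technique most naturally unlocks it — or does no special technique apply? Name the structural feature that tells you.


Method: no special technique — solved for the derivative, no θ appears — this is antidifferentiation in q wearing ODE clothing.


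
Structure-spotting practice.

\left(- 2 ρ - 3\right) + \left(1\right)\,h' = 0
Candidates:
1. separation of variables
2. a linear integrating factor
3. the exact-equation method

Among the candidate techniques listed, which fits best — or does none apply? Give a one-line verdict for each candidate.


Method: no special technique — the slope is a function of ρ alone, so integrate both sides directly.
- separation of variables: any separation here is vacuous (nothing depends on the unknown); direct integration is the honest label.
- a linear integrating factor — with the unknown absent the integrating factor is a formality; direct integration is the working structure.
- the exact-equation method — with the unknown absent from both coefficients, the cross-partial test holds emptily — nothing for the exact method to work on.


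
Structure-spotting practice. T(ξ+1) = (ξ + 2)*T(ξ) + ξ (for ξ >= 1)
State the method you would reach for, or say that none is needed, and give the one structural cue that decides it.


Technique: a summation factor — rescale the sequence by the product of the weights ξ + 2 so far — the recurrence collapses to a plain running sum.


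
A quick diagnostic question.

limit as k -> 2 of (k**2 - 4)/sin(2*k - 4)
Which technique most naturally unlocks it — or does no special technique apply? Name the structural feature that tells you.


Best approach: l'Hôpital's rule (0/0) — the 0/0 form at 2 is the signature situation for l'Hôpital's rule. Expanding numerator and denominator to first order gives the same value — the rule automates exactly that.


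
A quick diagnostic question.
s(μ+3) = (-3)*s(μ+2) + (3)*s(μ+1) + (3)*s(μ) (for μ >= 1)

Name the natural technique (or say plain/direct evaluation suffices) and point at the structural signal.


Technique: the characteristic-root method — the recurrence treats every index alike (constant coefficients, no forcing) — precisely the regime where r^μ trials close it.


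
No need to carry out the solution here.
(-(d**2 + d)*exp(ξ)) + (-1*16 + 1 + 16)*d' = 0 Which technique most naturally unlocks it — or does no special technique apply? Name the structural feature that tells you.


Verdict: separation of variables — one side of the product carries the independent variable, the other the unknown — the textbook separation shape. A Bernoulli substitution applies to this equation as given; separation takes the same equation in its displayed form.


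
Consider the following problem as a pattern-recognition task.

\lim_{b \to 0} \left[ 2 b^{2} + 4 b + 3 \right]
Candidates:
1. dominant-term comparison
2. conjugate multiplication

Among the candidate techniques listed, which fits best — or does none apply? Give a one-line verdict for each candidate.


Diagnosis: no special technique — nothing blocks direct substitution at 0: plug in and finish.
- dominant-term comparison: this limit is not decided by comparing polynomial growth at infinity.
- conjugate multiplication — rationalization has no target — no divergent radical difference appears.


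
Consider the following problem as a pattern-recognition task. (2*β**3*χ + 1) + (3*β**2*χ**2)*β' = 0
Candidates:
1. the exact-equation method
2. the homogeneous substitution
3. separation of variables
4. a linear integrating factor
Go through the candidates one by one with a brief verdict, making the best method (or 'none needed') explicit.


Best approach: the exact-equation method — equality of cross partials is the green light — assemble the potential function term by term.
- the exact-equation method — yes — fits the structure here.
- the homogeneous substitution — the slope does not depend on the ratio of the variables alone.
- separation of variables: no algebra isolates the independent variable on one side and the unknown on the other.
- a linear integrating factor: a nonlinear term in the unknown puts this outside the integrating-factor template.


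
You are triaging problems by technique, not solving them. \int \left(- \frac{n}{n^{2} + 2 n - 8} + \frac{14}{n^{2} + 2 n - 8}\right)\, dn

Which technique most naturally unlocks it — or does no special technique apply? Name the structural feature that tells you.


Best approach: partial fractions — the bottom, n^{2} + 2 n - 8, comes apart into simple factors, and a proper rational function over split factors decomposes.


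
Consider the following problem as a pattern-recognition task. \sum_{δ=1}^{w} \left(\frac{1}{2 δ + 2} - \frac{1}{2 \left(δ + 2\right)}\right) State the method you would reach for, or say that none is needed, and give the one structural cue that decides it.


Method: telescoping — the summand is \frac{1}{2 δ + 2} minus the same expression shifted by one, so consecutive terms cancel in pairs.


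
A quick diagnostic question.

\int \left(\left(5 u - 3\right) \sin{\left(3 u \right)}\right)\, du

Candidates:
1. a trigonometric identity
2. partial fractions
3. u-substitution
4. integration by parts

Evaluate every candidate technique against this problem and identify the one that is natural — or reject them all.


Technique: integration by parts — 5 u - 3 dies after finitely many derivatives while \sin{\left(3 u \right)} cycles under integration — the tabular/parts setup.
- a trigonometric identity — there is no trigonometric structure whose rewriting would simplify the integrand.
- partial fractions — there is no rational-function structure to decompose.
- u-substitution — no subexpression of the integrand pairs with its own derivative as a factor — individual terms may offer their own substitutions, but any change of variable covering the whole integral would have to be constructed from outside the expression.
- integration by parts — yes — fits the structure here.


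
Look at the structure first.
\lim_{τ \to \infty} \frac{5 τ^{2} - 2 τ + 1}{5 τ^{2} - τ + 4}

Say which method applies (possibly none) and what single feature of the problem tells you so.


Best approach: dominant-term comparison — as τ grows, only the highest-degree terms matter — compare leading terms and read the limit off. Differentiating the expression as a single quotient would eventually settle it as well; matching dominant growth settles it immediately.


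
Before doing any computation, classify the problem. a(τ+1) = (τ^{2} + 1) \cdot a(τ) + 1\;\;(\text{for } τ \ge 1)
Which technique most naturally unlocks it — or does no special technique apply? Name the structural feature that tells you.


Diagnosis: a summation factor — with the index-dependent coefficient τ^{2} + 1, dividing by the cumulative product turns the left side into a pure difference.


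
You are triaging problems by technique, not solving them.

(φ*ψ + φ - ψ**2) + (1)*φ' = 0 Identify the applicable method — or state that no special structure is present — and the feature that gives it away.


Verdict: a linear integrating factor — linear in the unknown with genuine forcing: multiply through by the exponential of the integrated coefficient and the left side closes into one derivative.


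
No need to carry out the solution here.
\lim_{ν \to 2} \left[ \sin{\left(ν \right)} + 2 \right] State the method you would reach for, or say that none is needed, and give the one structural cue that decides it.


Diagnosis: no special technique — nothing blocks direct substitution at 2: plug in and finish.


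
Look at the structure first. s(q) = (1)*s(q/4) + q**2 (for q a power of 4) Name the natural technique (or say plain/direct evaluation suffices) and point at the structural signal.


Method: the master substitution — the call at q/4 makes this multiplicative recursion; the master-style substitution converts it to additive.


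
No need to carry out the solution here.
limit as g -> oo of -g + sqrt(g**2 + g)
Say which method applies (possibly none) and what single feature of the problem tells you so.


Diagnosis: conjugate multiplication — neither sqrt(g**2 + g) nor g converges alone, so rewrite their difference as a conjugate-rationalized quotient first.


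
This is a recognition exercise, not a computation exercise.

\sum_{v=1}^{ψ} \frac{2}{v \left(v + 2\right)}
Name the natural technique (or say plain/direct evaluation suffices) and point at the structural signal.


Method: telescoping — split \frac{2}{v \left(v + 2\right)} by partial fractions and the pieces are one function at shifted arguments — interior terms cancel.


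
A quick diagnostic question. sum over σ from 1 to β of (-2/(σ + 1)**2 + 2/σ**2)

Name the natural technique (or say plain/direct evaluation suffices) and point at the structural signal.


Best approach: telescoping — consecutive terms evaluate one function at adjacent indices (2/σ**2 is its current value): one term's tail is the next term's head, so the chain collapses.


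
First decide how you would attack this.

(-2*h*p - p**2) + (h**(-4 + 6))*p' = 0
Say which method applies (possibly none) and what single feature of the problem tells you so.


Method: the homogeneous substitution — the slope's numerator and denominator have matching total degree, so it depends only on p/h and the ratio substitution collapses it. This doubles as a Bernoulli equation in the unknown as written; the homogeneous route needs no setup at all.


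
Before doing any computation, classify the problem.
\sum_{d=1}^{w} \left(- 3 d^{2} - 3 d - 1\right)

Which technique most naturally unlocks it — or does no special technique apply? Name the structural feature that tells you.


Diagnosis: no special technique — the summand is a plain polynomial in d (expanding first if it arrives factored); standard power-sum formulas evaluate it term by term.


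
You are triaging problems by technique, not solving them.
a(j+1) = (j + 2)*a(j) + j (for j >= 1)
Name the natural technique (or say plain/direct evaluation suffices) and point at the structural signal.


Verdict: a summation factor — first-order, linear, moving coefficient j + 2: the discrete analogue of an integrating factor handles it.


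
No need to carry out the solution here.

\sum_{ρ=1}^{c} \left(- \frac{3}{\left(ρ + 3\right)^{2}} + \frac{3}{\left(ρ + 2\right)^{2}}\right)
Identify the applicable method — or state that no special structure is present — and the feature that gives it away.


Verdict: telescoping — this sum is a zipper: each term contributes \frac{3}{\left(ρ + 2\right)^{2}} and removes the next index's value, which the following term puts back, closing term by term.


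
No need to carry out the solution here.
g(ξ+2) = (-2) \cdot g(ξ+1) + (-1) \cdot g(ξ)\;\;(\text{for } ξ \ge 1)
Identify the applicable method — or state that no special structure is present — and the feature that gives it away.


Method: the characteristic-root method — the recurrence treats every index alike (constant coefficients, no forcing) — precisely the regime where r^ξ trials close it.


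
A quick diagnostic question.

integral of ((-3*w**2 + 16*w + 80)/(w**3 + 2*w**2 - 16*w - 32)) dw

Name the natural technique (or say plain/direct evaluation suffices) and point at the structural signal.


Best approach: partial fractions — a proper rational integrand whose denominator splits into simpler factors — decompose into partial fractions first.


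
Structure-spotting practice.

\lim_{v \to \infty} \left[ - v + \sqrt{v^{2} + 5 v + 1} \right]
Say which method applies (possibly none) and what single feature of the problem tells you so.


Diagnosis: conjugate multiplication — an infinity-minus-infinity difference with a surviving radical — multiply by the conjugate to cancel the divergence.


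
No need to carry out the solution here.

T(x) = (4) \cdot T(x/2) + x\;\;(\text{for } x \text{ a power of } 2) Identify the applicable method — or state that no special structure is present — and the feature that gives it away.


Technique: the master substitution — the argument shrinks by the factor 2, so measure the index on a logarithmic scale and the recursion becomes a shift.


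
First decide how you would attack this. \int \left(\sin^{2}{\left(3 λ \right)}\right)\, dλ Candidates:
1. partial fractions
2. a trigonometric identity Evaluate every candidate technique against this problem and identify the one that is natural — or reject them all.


Method: a trigonometric identity — \sin^{2}{\left(3 λ \right)} calls for power reduction: rewrite via double angles before any antiderivative is attempted.
- partial fractions — the expression is not a ratio of polynomials that decomposes further.
- a trigonometric identity: yes, a natural case for it.


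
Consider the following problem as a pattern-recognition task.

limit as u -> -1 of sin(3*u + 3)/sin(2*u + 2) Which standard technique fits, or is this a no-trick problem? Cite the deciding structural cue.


Best approach: l'Hôpital's rule (0/0) — the 0/0 form at -1 is the signature situation for l'Hôpital's rule. A local series expansion at the point resolves it as well; the rule is the packaged version of that step.


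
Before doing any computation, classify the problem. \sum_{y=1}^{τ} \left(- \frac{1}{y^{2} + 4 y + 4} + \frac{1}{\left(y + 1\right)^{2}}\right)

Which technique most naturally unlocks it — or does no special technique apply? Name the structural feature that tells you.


Technique: telescoping — write out three consecutive terms and watch the interior cancel: the advanced copy one term subtracts reappears as the very next term's leading piece, pair after pair.


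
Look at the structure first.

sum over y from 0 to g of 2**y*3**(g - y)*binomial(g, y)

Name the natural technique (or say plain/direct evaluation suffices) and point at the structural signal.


Diagnosis: the binomial theorem — the binomial coefficients weight matched powers of 2 and 3, which is exactly the expansion of a binomial power.


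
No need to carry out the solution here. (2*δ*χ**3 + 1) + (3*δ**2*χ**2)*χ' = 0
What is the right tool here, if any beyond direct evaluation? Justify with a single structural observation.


Verdict: the exact-equation method — check exactness first: here it holds (2*δ*χ**3 + 1, 3*δ**2*χ**2 have matching cross partials), so no integrating factor is needed.


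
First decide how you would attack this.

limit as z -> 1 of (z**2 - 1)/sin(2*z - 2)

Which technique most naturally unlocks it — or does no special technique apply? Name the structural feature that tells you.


Best approach: l'Hôpital's rule (0/0) — plug in 1: top and bottom both hit zero, so differentiate each and retry. One could equally expand both pieces locally and compare leading terms; the rule does that in one stroke.


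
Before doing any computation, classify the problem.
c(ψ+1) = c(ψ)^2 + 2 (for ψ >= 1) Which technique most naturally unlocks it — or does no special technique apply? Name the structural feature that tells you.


Verdict: no special technique — the sequence value feeds back through itself nonlinearly — linear superposition fails, and every superposition-based closed form fails with it.


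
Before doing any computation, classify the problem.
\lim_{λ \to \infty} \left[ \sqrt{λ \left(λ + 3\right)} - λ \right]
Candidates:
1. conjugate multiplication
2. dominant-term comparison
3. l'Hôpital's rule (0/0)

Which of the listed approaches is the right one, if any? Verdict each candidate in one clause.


Diagnosis: conjugate multiplication — neither \sqrt{λ \left(λ + 3\right)} nor λ converges alone, so rewrite their difference as a conjugate-rationalized quotient first.
- conjugate multiplication: applicable, and directly so.
- dominant-term comparison: no ranking of term growth rates resolves the limit here.
- l'Hôpital's rule (0/0): the expression is a difference driving to ∞ − ∞, not a 0/0 quotient — there is no ratio for the rule to differentiate.


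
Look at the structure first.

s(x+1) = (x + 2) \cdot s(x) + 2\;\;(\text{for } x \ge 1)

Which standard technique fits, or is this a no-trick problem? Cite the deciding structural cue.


Method: a summation factor — rescale the sequence by the product of the weights x + 2 so far — the recurrence collapses to a plain running sum.


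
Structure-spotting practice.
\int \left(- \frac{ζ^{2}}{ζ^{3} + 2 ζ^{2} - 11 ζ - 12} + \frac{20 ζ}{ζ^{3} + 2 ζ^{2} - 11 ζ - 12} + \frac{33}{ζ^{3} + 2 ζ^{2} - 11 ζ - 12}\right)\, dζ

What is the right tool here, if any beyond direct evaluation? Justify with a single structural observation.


Diagnosis: partial fractions — a proper rational integrand whose denominator splits into simpler factors — decompose into partial fractions first.


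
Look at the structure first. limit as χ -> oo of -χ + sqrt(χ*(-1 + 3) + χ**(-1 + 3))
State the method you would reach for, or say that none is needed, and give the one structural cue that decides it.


Diagnosis: conjugate multiplication — infinity minus infinity with a radical in play — multiply by the conjugate so the divergences of sqrt(χ*(-1 + 3) + χ**(-1 + 3)) and χ annihilate.


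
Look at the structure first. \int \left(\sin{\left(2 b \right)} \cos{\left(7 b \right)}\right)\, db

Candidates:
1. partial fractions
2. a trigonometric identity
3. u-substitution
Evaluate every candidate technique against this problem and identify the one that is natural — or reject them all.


Diagnosis: a trigonometric identity — cross-frequency products like \sin{\left(2 b \right)} \cos{\left(7 b \right)} are the textbook product-to-sum case — the identity converts them to directly integrable sinusoids.
- partial fractions — there is no rational-function structure to decompose.
- a trigonometric identity: a fit — the right tool for this form.
- u-substitution — no subexpression of the integrand serves as a whole-integral substitution inner — individual terms may offer their own, but none carries its derivative as a factor of the full integrand; a working change of variable would have to be constructed from outside the expression.


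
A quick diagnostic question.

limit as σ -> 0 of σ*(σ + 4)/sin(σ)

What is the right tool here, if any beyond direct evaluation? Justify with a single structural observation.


Technique: l'Hôpital's rule (0/0) — plug in 0: top and bottom both hit zero, so differentiate each and retry. One could equally expand both pieces locally and compare leading terms; the rule does that in one stroke.


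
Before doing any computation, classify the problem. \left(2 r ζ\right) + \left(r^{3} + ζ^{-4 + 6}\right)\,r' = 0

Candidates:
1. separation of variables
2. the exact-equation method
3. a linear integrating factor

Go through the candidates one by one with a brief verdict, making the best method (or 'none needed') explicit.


Verdict: the exact-equation method — 2 r ζ and (r^{3} + ζ^{-4 + 6}) pass the exactness check on the nose, so no integrating factor in ζ or r is needed at all.
- separation of variables: no division isolates the independent variable from the unknown.
- the exact-equation method — applies; the problem has the shape this method handles.
- a linear integrating factor — a nonlinear term in the unknown puts this outside the integrating-factor template.


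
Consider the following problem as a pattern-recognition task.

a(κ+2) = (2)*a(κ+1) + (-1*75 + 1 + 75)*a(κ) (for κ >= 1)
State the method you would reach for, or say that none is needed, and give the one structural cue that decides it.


Technique: the characteristic-root method — because shifting κ leaves the equation's coefficients unchanged, exponential trials reduce it to algebra.


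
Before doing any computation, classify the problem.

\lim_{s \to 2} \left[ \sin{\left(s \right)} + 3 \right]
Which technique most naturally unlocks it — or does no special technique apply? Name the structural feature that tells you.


Technique: no special technique — no denominator vanishes and nothing blows up at 2: direct substitution is the whole computation.


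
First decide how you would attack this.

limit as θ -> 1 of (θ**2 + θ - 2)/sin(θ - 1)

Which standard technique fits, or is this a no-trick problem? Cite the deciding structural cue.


Best approach: l'Hôpital's rule (0/0) — the 0/0 form at 1 is the signature situation for l'Hôpital's rule. The standard small-argument limits would also carry it; the rule is the systematic route.


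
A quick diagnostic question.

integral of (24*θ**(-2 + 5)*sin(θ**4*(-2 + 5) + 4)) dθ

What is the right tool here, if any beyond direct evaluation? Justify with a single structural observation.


Method: u-substitution — everything non-trivial happens through the inner expression (θ**4*(-2 + 5) + 4), and its derivative accounts for the remaining factor up to a constant, so set u = (θ**4*(-2 + 5) + 4).


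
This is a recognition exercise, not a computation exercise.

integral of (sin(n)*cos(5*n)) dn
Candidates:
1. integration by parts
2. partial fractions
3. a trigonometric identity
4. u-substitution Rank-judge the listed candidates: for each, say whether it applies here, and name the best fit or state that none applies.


Diagnosis: a trigonometric identity — the identity turns sin(n)*cos(5*n) into two lone cosines/sines, each trivially integrable.
- integration by parts — not the fit here: there is no polynomial factor to ladder down — parts can still close the trigonometric product by recursion, though the identity rewrite is the direct route.
- partial fractions — the expression is not a ratio of polynomials that decomposes further.
- a trigonometric identity: a fit — the right tool for this form.
- u-substitution: no subexpression of the integrand serves as a whole-integral substitution inner — individual terms may offer their own, but none carries its derivative as a factor of the full integrand; a working change of variable would have to be constructed from outside the expression.


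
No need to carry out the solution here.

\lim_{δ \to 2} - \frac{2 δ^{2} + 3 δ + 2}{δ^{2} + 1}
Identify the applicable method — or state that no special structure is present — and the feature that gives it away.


Method: no special technique — nothing blocks direct substitution at 2: plug in and finish.


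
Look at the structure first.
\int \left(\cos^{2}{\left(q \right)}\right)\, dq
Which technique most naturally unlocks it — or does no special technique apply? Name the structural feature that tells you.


Best approach: a trigonometric identity — the even exponent on \cos^{2}{\left(q \right)} signals one move: rewrite via cos of the doubled angle.


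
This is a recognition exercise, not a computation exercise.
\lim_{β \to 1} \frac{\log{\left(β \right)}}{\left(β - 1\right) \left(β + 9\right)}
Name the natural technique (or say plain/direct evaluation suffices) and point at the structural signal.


Technique: l'Hôpital's rule (0/0) — the 0/0 form at 1 is the signature situation for l'Hôpital's rule. Known elementary limits would finish this too — the rule just bypasses the case analysis.


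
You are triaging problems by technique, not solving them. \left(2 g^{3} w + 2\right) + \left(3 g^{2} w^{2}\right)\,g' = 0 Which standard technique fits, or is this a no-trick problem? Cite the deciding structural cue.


Diagnosis: the exact-equation method — checking ∂/∂g of 2 g^{3} w + 2 against ∂/∂w of 3 g^{2} w^{2}: they match — the equation is exact as it stands.


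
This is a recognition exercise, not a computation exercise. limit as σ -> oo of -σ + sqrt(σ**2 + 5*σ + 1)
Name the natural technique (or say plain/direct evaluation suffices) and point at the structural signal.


Verdict: conjugate multiplication — this difference gives up after one conjugate multiplication — the radical structure cancels against its conjugate.


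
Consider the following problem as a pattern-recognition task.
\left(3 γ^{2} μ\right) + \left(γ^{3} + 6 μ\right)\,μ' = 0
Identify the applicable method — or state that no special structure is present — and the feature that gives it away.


Best approach: the exact-equation method — 3 γ^{2} μ and γ^{3} + 6 μ pass the exactness check on the nose, so no integrating factor in γ or μ is needed at all.


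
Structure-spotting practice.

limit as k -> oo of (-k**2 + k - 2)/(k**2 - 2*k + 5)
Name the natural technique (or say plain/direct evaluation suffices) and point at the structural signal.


Verdict: dominant-term comparison — at large k only the top-degree terms survive; compare the leading terms and the limit falls out. l'Hôpital's at-infinity variant applies to the expression viewed as a single quotient; the leading-term comparison is the direct route.


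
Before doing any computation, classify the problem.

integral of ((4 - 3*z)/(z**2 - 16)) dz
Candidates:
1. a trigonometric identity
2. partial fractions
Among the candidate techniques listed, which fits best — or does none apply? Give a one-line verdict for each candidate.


Method: partial fractions — once z**2 - 16 is factored, each root contributes a simple-fraction term; integrate them one at a time.
- a trigonometric identity: there is no trigonometric structure at all — the integrand carries no sine or cosine to rewrite.
- partial fractions: a fit — the right tool for this form.


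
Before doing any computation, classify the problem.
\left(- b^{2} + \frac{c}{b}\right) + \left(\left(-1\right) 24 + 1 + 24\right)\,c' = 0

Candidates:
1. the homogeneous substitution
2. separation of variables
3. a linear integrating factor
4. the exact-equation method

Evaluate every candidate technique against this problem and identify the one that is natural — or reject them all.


Best approach: a linear integrating factor — the unknown enters only to the first power against a nonzero forcing term — the integrating-factor template applies directly.
- the homogeneous substitution — solved for the derivative, the right side changes under joint scaling of the two variables.
- separation of variables — the two dependences are entangled, not a clean product of one-variable pieces.
- a linear integrating factor — applies; the problem has the shape this method handles.
- the exact-equation method: no potential function has this form as its differential, as written.


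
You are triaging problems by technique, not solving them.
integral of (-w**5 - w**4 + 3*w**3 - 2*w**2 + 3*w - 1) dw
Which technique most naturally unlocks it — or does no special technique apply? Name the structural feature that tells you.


Diagnosis: no special technique — every term is a constant multiple of a power of w; term-wise power-rule integration needs no preliminary transformation.


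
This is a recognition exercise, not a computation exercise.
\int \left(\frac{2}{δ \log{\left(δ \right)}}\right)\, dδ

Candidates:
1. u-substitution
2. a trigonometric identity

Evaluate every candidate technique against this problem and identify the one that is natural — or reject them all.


Best approach: u-substitution — collected, the integrand has one factor that is, up to a constant, the derivative of an inner expression the rest depends on — substitute for that inner expression.
- u-substitution — a fit — the right tool for this form.
- a trigonometric identity: with no trigonometric functions present, identity rewriting has no target.


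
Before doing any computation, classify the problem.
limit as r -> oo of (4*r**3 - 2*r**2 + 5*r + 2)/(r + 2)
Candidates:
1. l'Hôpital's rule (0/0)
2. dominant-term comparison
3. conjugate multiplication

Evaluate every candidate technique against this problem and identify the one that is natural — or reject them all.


Best approach: dominant-term comparison — at large r only the top-degree terms survive; compare the leading terms and the limit falls out.
- l'Hôpital's rule (0/0): viewed as a single quotient this runs to ∞/∞, not the 0/0 clash this candidate addresses; an at-infinity variant of the rule would resolve it, but comparing leading growth reads the answer without differentiating.
- dominant-term comparison: yes — fits the structure here.
- conjugate multiplication — the conjugate move applies to radical differences, which this is not.


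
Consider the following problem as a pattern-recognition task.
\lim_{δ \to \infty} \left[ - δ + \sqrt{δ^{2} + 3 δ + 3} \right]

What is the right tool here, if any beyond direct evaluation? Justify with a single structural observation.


Technique: conjugate multiplication — \sqrt{δ^{2} + 3 δ + 3} and δ both blow up, but their difference is tame once the conjugate rationalizes it.


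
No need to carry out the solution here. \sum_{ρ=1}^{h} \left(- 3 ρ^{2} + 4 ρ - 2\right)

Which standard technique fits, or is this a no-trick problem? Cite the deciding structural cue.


Best approach: no special technique — no ratio, no shift structure, no binomial pattern: sum the constant-multiple powers of ρ with known formulas.


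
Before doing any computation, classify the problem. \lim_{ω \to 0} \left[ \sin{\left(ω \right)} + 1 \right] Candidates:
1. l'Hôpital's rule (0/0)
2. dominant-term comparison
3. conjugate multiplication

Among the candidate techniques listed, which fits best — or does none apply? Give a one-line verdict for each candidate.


Method: no special technique — the function is continuous at 0; evaluation is itself the limit, no machinery required.
- l'Hôpital's rule (0/0) — evaluation at the point is determinate, so the rule has nothing to repair.
- dominant-term comparison: no dominant power emerges to decide the limit by degree comparison.
- conjugate multiplication — the conjugate move applies to radical differences, which this is not.


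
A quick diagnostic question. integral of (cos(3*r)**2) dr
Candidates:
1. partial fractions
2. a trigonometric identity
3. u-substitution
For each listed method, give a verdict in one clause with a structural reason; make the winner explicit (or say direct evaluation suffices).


Best approach: a trigonometric identity — even powers like cos(3*r)**2 never integrate directly; the half-angle identity lowers the degree first.
- partial fractions — the expression is not a ratio of polynomials that decomposes further.
- a trigonometric identity: yes, a natural case for it.
- u-substitution — no subexpression of the integrand pairs with its own derivative as a factor — individual terms may offer their own substitutions, but any change of variable covering the whole integral would have to be constructed from outside the expression.


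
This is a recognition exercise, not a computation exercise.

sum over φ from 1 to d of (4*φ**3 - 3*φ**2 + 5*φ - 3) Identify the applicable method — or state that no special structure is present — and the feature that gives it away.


Best approach: no special technique — nothing telescopes and nothing is geometric; polynomial terms in φ sum term by term.


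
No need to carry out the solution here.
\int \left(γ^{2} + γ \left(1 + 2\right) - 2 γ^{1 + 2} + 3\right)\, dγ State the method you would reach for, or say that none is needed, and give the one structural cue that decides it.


Diagnosis: no special technique — every term is a constant multiple of a power of γ; term-wise power-rule integration needs no preliminary transformation.


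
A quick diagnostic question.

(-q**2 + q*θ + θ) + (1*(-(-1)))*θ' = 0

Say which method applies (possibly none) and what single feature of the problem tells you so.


Diagnosis: a linear integrating factor — the unknown enters only to the first power against a nonzero forcing term — the integrating-factor template applies directly.
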